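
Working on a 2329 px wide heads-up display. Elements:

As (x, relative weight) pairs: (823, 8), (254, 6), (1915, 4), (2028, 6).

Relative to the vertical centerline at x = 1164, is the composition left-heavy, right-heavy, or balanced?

balanced

Σw = 8 + 6 + 4 + 6 = 24.
Σw·x = 8·823 + 6·254 + 4·1915 + 6·2028 = 27936, so x̄ = 27936/24 ≈ 1164.00.
That equals the midline 1164 — balanced.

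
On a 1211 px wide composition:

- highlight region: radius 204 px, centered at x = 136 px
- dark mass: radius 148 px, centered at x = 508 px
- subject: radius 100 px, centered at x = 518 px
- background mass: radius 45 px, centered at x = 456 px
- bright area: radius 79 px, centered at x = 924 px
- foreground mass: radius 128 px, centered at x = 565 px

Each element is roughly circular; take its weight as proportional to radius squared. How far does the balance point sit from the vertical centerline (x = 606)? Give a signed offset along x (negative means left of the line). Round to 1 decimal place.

r² weights: highlight region 204² = 41616, dark mass 148² = 21904, subject 100² = 10000, background mass 45² = 2025, bright area 79² = 6241, foreground mass 128² = 16384. Total = 98170.
x: moment 37914052 / weight 98170 ≈ 386.21
Offset from x = 606: 386.21 − 606 ≈ -219.79.

≈ -219.8 px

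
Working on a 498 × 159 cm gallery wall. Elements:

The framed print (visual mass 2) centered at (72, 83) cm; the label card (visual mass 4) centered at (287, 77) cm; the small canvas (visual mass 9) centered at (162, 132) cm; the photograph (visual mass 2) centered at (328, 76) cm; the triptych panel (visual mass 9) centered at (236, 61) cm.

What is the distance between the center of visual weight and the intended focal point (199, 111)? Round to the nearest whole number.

Weights sum to 2 + 4 + 9 + 2 + 9 = 26.
x: (2·72 + 4·287 + 9·162 + 2·328 + 9·236) / 26 = 5530 / 26 ≈ 212.69
y: (2·83 + 4·77 + 9·132 + 2·76 + 9·61) / 26 = 2363 / 26 ≈ 90.88
From (199, 111): dx = 13.69, dy = -20.12, so the distance is √(dx²+dy²) ≈ 24.33.

≈ 24 cm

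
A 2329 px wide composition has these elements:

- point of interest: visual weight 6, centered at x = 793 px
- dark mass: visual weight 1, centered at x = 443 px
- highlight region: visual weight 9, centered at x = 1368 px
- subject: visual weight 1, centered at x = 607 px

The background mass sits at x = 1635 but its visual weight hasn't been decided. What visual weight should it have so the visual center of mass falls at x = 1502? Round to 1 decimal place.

w ≈ 55.7

Existing Σw = 17 (6 + 1 + 9 + 1); existing moment 6·793 + 1·443 + 9·1368 + 1·607 = 18120.
Set Σw·x/Σw = 1502: (18120 + 1635w) = 1502·(17 + w).
Solving: w = (1502·17 − 18120) / (1635 − 1502) = 7414 / 133 ≈ 55.74.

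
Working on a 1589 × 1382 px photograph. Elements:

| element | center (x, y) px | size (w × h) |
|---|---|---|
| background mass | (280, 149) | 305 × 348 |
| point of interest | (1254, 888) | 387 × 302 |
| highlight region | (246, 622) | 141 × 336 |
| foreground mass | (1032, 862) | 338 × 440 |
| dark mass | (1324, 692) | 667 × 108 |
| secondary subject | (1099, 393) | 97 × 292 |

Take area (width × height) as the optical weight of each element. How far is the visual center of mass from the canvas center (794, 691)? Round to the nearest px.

Taking area as weight: background mass 305·348 = 106140, point of interest 387·302 = 116874, highlight region 141·336 = 47376, foreground mass 338·440 = 148720, dark mass 667·108 = 72036, secondary subject 97·292 = 28324. Sum 519470.
x: (106140·280 + 116874·1254 + 47376·246 + 148720·1032 + 72036·1324 + 28324·1099) / 519470 = 467916472 / 519470 ≈ 900.76
y: (106140·149 + 116874·888 + 47376·622 + 148720·862 + 72036·692 + 28324·393) / 519470 = 338243728 / 519470 ≈ 651.13
Offset from (794, 691): Δx ≈ 106.76, Δy ≈ -39.87; distance = √(Δx² + Δy²) ≈ 113.96.

≈ 114 px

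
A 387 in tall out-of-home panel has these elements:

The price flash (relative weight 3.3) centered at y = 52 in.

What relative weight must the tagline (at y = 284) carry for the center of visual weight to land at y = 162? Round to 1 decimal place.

w ≈ 3.0

Known: weight 3.3 with moment 3.3·52 = 171.6.
Set Σw·y/Σw = 162: (171.6 + 284w) = 162·(3.3 + w).
Rearranging, w·(284 − 162) = 162·3.3 − 171.6 = 363.0, so w ≈ 363.0/122 = 2.98.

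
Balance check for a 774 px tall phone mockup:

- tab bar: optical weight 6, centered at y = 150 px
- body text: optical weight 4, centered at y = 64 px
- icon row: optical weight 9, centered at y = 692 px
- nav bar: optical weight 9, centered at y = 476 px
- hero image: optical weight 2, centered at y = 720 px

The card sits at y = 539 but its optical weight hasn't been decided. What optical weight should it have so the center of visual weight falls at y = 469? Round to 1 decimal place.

Existing Σw = 30 (6 + 4 + 9 + 9 + 2); existing moment 6·150 + 4·64 + 9·692 + 9·476 + 2·720 = 13108.
Balance at y = 469 requires (13108 + w·539) / (30 + w) = 469.
So w = (469·30 − 13108)/(539 − 469) = 962/70 ≈ 13.74.

w ≈ 13.7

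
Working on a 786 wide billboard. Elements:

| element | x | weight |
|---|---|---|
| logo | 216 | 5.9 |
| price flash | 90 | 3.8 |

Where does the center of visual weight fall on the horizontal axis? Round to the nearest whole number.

Total weight = 5.9 + 3.8 = 9.7.
x: (5.9·216 + 3.8·90) / 9.7 = 1616.4 / 9.7 ≈ 166.64

x ≈ 167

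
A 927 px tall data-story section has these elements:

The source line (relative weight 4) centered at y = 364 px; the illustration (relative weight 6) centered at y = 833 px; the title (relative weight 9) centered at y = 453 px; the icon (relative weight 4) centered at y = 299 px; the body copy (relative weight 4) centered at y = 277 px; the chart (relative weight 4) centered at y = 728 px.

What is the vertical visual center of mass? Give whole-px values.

Weights sum to 4 + 6 + 9 + 4 + 4 + 4 = 31.
Σw·y = 15747; ȳ = 15747/31 ≈ 507.97.

y ≈ 508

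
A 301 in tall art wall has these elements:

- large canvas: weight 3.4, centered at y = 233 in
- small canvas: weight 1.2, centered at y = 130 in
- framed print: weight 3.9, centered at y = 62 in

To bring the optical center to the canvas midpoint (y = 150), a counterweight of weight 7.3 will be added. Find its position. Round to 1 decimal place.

New total weight: (3.4 + 1.2 + 3.9) + 7.3 = 15.8.
y: target moment 15.8×150 = 2370.0; current 3.4·233 + 1.2·130 + 3.9·62 = 1190.0; the counterweight supplies 1180.0, so y = 1180.0/7.3 ≈ 161.64.

y ≈ 161.6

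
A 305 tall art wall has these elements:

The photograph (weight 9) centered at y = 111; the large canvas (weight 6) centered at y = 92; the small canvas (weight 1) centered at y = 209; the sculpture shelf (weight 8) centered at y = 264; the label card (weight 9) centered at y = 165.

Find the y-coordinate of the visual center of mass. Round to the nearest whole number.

Weights sum to 9 + 6 + 1 + 8 + 9 = 33.
y-moment: 9·111 + 6·92 + 1·209 + 8·264 + 9·165 = 5357; centroid 5357/33 ≈ 162.33.

y ≈ 162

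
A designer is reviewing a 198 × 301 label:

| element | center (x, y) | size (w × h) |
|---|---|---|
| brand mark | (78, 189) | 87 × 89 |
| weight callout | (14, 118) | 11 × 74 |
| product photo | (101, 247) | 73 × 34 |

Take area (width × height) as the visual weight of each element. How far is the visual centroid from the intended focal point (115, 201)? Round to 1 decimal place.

Areas → weights: brand mark 87·89 = 7743, weight callout 11·74 = 814, product photo 73·34 = 2482; Σw = 11039.
x-moment: 7743·78 + 814·14 + 2482·101 = 866032; centroid 866032/11039 ≈ 78.45.
y-moment: 7743·189 + 814·118 + 2482·247 = 2172533; centroid 2172533/11039 ≈ 196.81.
Relative to (115, 201): Δ = (-36.55, -4.19); |Δ| = √(-36.55² + -4.19²) ≈ 36.79.

≈ 36.8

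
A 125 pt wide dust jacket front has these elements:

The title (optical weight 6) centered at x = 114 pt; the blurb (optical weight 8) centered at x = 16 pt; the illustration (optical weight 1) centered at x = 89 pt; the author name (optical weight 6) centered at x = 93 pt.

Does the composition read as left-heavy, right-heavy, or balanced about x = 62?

Total weight = 6 + 8 + 1 + 6 = 21.
x-moment: 6·114 + 8·16 + 1·89 + 6·93 = 1459; centroid 1459/21 ≈ 69.48.
69.5 vs midline 62 → right-heavy.

right-heavy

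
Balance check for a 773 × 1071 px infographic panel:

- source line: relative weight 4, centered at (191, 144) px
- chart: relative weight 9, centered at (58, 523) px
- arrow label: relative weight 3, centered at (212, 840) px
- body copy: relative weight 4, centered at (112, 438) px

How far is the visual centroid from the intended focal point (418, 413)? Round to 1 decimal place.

Total weight = 4 + 9 + 3 + 4 = 20.
Σw·x = 4·191 + 9·58 + 3·212 + 4·112 = 2370, so x̄ = 2370/20 ≈ 118.50.
Σw·y = 4·144 + 9·523 + 3·840 + 4·438 = 9555, so ȳ = 9555/20 ≈ 477.75.
Relative to (418, 413): Δ = (-299.50, 64.75); |Δ| = √(-299.50² + 64.75²) ≈ 306.42.

≈ 306.4 px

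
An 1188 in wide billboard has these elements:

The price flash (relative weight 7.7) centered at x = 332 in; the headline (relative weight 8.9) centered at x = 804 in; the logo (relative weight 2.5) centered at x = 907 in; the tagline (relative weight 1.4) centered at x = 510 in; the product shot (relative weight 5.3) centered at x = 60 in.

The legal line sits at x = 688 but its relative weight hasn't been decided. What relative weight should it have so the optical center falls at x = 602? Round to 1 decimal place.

Fixed elements: Σw = 7.7 + 8.9 + 2.5 + 1.4 + 5.3 = 25.8, Σw·x = 7.7·332 + 8.9·804 + 2.5·907 + 1.4·510 + 5.3·60 = 13011.5.
Balance at x = 602 requires (13011.5 + w·688) / (25.8 + w) = 602.
So w = (602·25.8 − 13011.5)/(688 − 602) = 2520.1/86 ≈ 29.30.

w ≈ 29.3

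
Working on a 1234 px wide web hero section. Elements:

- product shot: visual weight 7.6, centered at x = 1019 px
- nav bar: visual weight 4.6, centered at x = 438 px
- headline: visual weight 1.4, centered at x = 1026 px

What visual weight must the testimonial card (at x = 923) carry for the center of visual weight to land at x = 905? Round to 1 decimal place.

w ≈ 61.8

Known weights sum to 7.6 + 4.6 + 1.4 = 13.6; their moment is 7.6·1019 + 4.6·438 + 1.4·1026 = 11195.6.
Set Σw·x/Σw = 905: (11195.6 + 923w) = 905·(13.6 + w).
Rearranging, w·(923 − 905) = 905·13.6 − 11195.6 = 1112.4, so w ≈ 1112.4/18 = 61.80.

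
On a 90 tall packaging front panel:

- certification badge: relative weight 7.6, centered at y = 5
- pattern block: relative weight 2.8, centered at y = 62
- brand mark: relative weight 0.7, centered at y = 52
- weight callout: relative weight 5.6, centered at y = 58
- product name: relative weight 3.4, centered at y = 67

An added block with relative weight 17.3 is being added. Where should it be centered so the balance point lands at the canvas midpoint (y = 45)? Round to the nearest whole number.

y ≈ 51

With the added block, Σw becomes 7.6 + 2.8 + 0.7 + 5.6 + 3.4 + 17.3 = 37.4.
Along y: (800.6 + 17.3·y) / 37.4 = 45 (existing moment 7.6·5 + 2.8·62 + 0.7·52 + 5.6·58 + 3.4·67 = 800.6) ⇒ y = (1683.0 − 800.6) / 17.3 ≈ 51.01.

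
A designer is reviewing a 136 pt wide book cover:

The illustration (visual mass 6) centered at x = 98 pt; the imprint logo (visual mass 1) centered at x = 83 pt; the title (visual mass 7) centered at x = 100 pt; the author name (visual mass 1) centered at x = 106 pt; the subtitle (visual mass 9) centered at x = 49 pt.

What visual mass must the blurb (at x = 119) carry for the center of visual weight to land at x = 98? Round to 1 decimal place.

Existing Σw = 24 (6 + 1 + 7 + 1 + 9); existing moment 6·98 + 1·83 + 7·100 + 1·106 + 9·49 = 1918.
Balance at x = 98 requires (1918 + w·119) / (24 + w) = 98.
Solving: w = (98·24 − 1918) / (119 − 98) = 434 / 21 ≈ 20.67.

w ≈ 20.7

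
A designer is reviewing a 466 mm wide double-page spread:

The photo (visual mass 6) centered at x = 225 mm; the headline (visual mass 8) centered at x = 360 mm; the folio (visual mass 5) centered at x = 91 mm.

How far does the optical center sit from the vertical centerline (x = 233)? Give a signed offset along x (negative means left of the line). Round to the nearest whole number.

≈ 14 mm

Total weight = 6 + 8 + 5 = 19.
x: (6·225 + 8·360 + 5·91) / 19 = 4685 / 19 ≈ 246.58
Difference: 246.58 − 233 ≈ 13.58.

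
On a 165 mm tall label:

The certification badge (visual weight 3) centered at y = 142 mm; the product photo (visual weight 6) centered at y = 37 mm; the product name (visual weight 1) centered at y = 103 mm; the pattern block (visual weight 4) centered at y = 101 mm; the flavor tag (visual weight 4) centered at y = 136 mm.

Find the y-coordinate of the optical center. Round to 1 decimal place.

y ≈ 94.4

Σw = 3 + 6 + 1 + 4 + 4 = 18.
y-moment: 3·142 + 6·37 + 1·103 + 4·101 + 4·136 = 1699; centroid 1699/18 ≈ 94.39.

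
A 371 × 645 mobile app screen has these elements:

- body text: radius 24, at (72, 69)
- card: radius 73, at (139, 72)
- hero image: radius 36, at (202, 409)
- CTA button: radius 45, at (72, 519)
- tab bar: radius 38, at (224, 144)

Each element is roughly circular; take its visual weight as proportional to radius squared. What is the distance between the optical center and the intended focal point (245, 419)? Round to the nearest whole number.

≈ 235

r² weights: body text 24² = 576, card 73² = 5329, hero image 36² = 1296, CTA button 45² = 2025, tab bar 38² = 1444. Total = 10670.
x: (576·72 + 5329·139 + 1296·202 + 2025·72 + 1444·224) / 10670 = 1513251 / 10670 ≈ 141.82
y: (576·69 + 5329·72 + 1296·409 + 2025·519 + 1444·144) / 10670 = 2212407 / 10670 ≈ 207.35
Relative to (245, 419): Δ = (-103.18, -211.65); |Δ| = √(-103.18² + -211.65²) ≈ 235.46.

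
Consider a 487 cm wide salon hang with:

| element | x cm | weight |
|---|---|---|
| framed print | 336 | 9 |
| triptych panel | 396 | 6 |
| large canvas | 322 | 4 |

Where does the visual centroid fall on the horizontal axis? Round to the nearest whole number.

Total weight = 9 + 6 + 4 = 19.
Σw·x = 9·336 + 6·396 + 4·322 = 6688, so x̄ = 6688/19 ≈ 352.00.

x ≈ 352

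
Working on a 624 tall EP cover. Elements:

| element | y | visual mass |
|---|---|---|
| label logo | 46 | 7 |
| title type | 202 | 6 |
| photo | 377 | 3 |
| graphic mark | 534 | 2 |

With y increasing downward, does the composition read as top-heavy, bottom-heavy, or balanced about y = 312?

Σw = 7 + 6 + 3 + 2 = 18.
y: (7·46 + 6·202 + 3·377 + 2·534) / 18 = 3733 / 18 ≈ 207.39
Since 207.4 is above (smaller y than) 312, the composition reads top-heavy.

top-heavy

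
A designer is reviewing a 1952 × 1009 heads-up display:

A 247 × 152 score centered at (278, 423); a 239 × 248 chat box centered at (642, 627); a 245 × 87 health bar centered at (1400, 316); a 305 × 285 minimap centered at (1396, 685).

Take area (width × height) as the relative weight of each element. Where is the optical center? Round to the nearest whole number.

Areas → weights: score 247·152 = 37544, chat box 239·248 = 59272, health bar 245·87 = 21315, minimap 305·285 = 86925; Σw = 205056.
x: (37544·278 + 59272·642 + 21315·1400 + 86925·1396) / 205056 = 199678156 / 205056 ≈ 973.77
y: (37544·423 + 59272·627 + 21315·316 + 86925·685) / 205056 = 119323821 / 205056 ≈ 581.91

(974, 582)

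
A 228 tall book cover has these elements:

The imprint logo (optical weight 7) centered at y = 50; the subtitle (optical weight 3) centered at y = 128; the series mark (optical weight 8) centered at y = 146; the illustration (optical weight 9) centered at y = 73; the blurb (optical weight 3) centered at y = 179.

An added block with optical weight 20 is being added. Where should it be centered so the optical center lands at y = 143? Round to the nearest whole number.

After adding the added block, total weight = 7 + 3 + 8 + 9 + 3 + 20 = 50.
Along y: (3096 + 20·y) / 50 = 143 (existing moment 7·50 + 3·128 + 8·146 + 9·73 + 3·179 = 3096) ⇒ y = (7150 − 3096) / 20 ≈ 202.70.

y ≈ 203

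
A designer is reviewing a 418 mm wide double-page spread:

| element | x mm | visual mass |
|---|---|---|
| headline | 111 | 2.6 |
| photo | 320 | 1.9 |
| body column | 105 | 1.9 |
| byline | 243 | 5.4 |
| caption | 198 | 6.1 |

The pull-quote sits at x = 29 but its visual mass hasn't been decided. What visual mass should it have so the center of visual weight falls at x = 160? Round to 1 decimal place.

w ≈ 5.7

Known weights sum to 2.6 + 1.9 + 1.9 + 5.4 + 6.1 = 17.9; their moment is 2.6·111 + 1.9·320 + 1.9·105 + 5.4·243 + 6.1·198 = 3616.1.
For the centroid to hit 160: (3616.1 + w·29) / (17.9 + w) = 160.
Rearranging, w·(29 − 160) = 160·17.9 − 3616.1 = -752.1, so w ≈ -752.1/-131 = 5.74.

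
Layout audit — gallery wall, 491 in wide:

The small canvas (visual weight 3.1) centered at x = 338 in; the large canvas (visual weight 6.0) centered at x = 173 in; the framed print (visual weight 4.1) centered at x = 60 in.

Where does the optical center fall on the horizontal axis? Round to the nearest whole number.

x ≈ 177

Σw = 3.1 + 6.0 + 4.1 = 13.2.
x: (3.1·338 + 6.0·173 + 4.1·60) / 13.2 = 2331.8 / 13.2 ≈ 176.65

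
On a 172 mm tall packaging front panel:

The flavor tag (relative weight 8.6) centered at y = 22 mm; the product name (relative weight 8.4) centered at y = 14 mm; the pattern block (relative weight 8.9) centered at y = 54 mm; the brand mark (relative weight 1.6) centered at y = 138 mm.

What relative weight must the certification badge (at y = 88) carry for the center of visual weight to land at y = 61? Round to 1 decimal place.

w ≈ 24.8

Known weights sum to 8.6 + 8.4 + 8.9 + 1.6 = 27.5; their moment is 8.6·22 + 8.4·14 + 8.9·54 + 1.6·138 = 1008.2.
Balance at y = 61 requires (1008.2 + w·88) / (27.5 + w) = 61.
Solving: w = (61·27.5 − 1008.2) / (88 − 61) = 669.3 / 27 ≈ 24.79.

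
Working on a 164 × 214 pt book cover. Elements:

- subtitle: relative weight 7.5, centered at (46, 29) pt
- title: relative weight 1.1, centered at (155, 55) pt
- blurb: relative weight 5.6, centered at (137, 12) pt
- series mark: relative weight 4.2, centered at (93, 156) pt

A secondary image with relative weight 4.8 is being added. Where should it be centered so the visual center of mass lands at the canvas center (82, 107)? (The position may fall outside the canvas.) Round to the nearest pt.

New total weight: (7.5 + 1.1 + 5.6 + 4.2) + 4.8 = 23.2.
x: need Σw·x = 23.2·82 = 1902.4. Existing = 7.5·46 + 1.1·155 + 5.6·137 + 4.2·93 = 1673.3. Remainder 229.1 / 4.8 ≈ 47.73.
y: need Σw·y = 23.2·107 = 2482.4. Existing = 7.5·29 + 1.1·55 + 5.6·12 + 4.2·156 = 1000.4. Remainder 1482.0 / 4.8 ≈ 308.75.

(48, 309)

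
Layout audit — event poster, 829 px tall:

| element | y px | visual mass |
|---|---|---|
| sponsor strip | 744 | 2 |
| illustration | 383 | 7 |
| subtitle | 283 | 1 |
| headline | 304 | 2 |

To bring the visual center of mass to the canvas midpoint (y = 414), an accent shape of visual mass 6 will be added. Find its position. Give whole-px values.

y ≈ 399

After adding the accent shape, total weight = 2 + 7 + 1 + 2 + 6 = 18.
y: target moment 18×414 = 7452; current 2·744 + 7·383 + 1·283 + 2·304 = 5060; the accent shape supplies 2392, so y = 2392/6 ≈ 398.67.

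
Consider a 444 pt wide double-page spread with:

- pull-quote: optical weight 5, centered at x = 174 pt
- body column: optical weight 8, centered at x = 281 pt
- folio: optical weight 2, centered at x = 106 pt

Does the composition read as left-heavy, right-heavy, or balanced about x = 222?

Σw = 5 + 8 + 2 = 15.
Σw·x = 5·174 + 8·281 + 2·106 = 3330, so x̄ = 3330/15 ≈ 222.00.
222.00 = 222 exactly: balanced.

balanced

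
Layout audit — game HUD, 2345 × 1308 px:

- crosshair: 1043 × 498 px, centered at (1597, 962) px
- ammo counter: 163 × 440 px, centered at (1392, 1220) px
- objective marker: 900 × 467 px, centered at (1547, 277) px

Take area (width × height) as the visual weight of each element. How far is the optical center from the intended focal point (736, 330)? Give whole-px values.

Areas: crosshair 1043·498 = 519414, ammo counter 163·440 = 71720, objective marker 900·467 = 420300. Total weight = 1011434.
x: (519414·1597 + 71720·1392 + 420300·1547) / 1011434 = 1579542498 / 1011434 ≈ 1561.69
y: (519414·962 + 71720·1220 + 420300·277) / 1011434 = 703597768 / 1011434 ≈ 695.64
Offset from (736, 330): Δx ≈ 825.69, Δy ≈ 365.64; distance = √(Δx² + Δy²) ≈ 903.02.

≈ 903 px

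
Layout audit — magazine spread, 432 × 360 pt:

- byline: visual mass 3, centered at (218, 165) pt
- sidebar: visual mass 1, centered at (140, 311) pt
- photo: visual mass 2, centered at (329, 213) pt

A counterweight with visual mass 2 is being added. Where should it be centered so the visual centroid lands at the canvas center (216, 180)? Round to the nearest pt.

New total weight: (3 + 1 + 2) + 2 = 8.
Along x: (1452 + 2·x) / 8 = 216 (existing moment 3·218 + 1·140 + 2·329 = 1452) ⇒ x = (1728 − 1452) / 2 ≈ 138.00.
Along y: (1232 + 2·y) / 8 = 180 (existing moment 3·165 + 1·311 + 2·213 = 1232) ⇒ y = (1440 − 1232) / 2 ≈ 104.00.

(138, 104)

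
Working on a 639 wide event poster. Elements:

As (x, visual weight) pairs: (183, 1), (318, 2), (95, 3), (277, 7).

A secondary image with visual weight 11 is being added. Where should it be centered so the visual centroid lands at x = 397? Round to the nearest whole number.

New total weight: (1 + 2 + 3 + 7) + 11 = 24.
x: target moment 24×397 = 9528; current 1·183 + 2·318 + 3·95 + 7·277 = 3043; the secondary image supplies 6485, so x = 6485/11 ≈ 589.55.

x ≈ 590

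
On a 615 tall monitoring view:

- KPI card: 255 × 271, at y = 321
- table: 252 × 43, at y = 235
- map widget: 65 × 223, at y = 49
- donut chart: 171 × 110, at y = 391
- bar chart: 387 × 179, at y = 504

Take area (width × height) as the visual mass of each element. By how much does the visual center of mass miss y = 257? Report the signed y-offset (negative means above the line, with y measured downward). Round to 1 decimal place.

≈ 114.0

Areas: KPI card 255·271 = 69105, table 252·43 = 10836, map widget 65·223 = 14495, donut chart 171·110 = 18810, bar chart 387·179 = 69273. Total weight = 182519.
Σw·y = 69105·321 + 10836·235 + 14495·49 + 18810·391 + 69273·504 = 67707722, so ȳ = 67707722/182519 ≈ 370.96.
Against y = 257, that's 370.96 − 257 = 113.96.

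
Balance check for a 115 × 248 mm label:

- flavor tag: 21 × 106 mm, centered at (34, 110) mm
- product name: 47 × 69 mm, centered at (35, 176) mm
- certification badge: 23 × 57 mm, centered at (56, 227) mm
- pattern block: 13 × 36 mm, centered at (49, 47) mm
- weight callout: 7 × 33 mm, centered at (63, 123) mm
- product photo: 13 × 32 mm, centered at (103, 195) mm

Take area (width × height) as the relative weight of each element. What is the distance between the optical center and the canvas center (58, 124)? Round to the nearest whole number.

≈ 37 mm

Taking area as weight: flavor tag 21·106 = 2226, product name 47·69 = 3243, certification badge 23·57 = 1311, pattern block 13·36 = 468, weight callout 7·33 = 231, product photo 13·32 = 416. Sum 7895.
x: moment 342938 / weight 7895 ≈ 43.44
y: moment 1244754 / weight 7895 ≈ 157.66
Offset from (58, 124): Δx ≈ -14.56, Δy ≈ 33.66; distance = √(Δx² + Δy²) ≈ 36.68.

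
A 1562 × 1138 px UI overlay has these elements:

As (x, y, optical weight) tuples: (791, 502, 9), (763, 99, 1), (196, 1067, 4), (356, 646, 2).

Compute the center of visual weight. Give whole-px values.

Σw = 9 + 1 + 4 + 2 = 16.
x-moment: 9·791 + 1·763 + 4·196 + 2·356 = 9378; centroid 9378/16 ≈ 586.12.
y-moment: 9·502 + 1·99 + 4·1067 + 2·646 = 10177; centroid 10177/16 ≈ 636.06.

(586, 636)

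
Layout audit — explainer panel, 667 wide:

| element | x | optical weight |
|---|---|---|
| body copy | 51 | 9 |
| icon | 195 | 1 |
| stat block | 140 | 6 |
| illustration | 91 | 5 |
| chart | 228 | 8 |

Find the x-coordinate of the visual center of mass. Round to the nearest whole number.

Weights sum to 9 + 1 + 6 + 5 + 8 = 29.
Σw·x = 9·51 + 1·195 + 6·140 + 5·91 + 8·228 = 3773, so x̄ = 3773/29 ≈ 130.10.

x ≈ 130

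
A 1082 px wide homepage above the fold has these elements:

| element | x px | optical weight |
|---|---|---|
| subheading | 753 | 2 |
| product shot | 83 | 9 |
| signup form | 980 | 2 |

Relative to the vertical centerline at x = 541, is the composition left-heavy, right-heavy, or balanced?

Weights sum to 2 + 9 + 2 = 13.
x-moment: 2·753 + 9·83 + 2·980 = 4213; centroid 4213/13 ≈ 324.08.
Since 324.1 is left of 541, the composition reads left-heavy.

left-heavy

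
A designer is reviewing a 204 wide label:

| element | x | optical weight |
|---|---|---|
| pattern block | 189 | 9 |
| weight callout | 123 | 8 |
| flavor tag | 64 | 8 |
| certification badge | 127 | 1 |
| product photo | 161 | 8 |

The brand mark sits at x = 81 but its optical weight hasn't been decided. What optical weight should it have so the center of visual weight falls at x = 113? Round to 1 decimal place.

w ≈ 24.1

Fixed elements: Σw = 9 + 8 + 8 + 1 + 8 = 34, Σw·x = 9·189 + 8·123 + 8·64 + 1·127 + 8·161 = 4612.
For the centroid to hit 113: (4612 + w·81) / (34 + w) = 113.
So w = (113·34 − 4612)/(81 − 113) = -770/-32 ≈ 24.06.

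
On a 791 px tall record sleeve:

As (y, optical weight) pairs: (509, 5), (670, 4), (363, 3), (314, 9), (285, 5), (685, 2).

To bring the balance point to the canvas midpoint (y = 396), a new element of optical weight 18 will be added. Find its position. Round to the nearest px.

New total weight: (5 + 4 + 3 + 9 + 5 + 2) + 18 = 46.
y: target moment 46×396 = 18216; current 5·509 + 4·670 + 3·363 + 9·314 + 5·285 + 2·685 = 11935; the new element supplies 6281, so y = 6281/18 ≈ 348.94.

y ≈ 349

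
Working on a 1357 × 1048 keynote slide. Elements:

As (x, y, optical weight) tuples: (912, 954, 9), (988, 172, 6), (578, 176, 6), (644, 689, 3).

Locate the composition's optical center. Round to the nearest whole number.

(814, 531)

Weights sum to 9 + 6 + 6 + 3 = 24.
Σw·x = 9·912 + 6·988 + 6·578 + 3·644 = 19536, so x̄ = 19536/24 ≈ 814.00.
Σw·y = 9·954 + 6·172 + 6·176 + 3·689 = 12741, so ȳ = 12741/24 ≈ 530.88.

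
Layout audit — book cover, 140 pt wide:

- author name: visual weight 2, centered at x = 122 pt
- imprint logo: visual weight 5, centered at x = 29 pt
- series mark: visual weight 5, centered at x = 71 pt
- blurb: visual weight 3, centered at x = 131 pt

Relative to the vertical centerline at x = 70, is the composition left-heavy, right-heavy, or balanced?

right-heavy

Total weight = 2 + 5 + 5 + 3 = 15.
x: (2·122 + 5·29 + 5·71 + 3·131) / 15 = 1137 / 15 ≈ 75.80
Since 75.8 is right of 70, the composition reads right-heavy.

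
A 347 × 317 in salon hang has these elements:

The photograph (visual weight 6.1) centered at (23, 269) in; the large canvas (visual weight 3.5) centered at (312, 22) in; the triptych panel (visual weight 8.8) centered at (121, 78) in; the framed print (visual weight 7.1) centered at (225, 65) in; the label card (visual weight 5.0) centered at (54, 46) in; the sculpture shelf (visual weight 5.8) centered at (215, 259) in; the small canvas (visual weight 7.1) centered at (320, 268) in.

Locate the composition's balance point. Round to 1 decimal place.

Σw = 6.1 + 3.5 + 8.8 + 7.1 + 5.0 + 5.8 + 7.1 = 43.4.
x: moment 7683.6 / weight 43.4 ≈ 177.04
y: moment 6500.8 / weight 43.4 ≈ 149.79

(177.0, 149.8)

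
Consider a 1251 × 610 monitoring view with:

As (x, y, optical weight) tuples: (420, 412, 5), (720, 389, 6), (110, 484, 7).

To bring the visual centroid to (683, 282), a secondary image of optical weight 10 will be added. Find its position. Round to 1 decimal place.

With the secondary image, Σw becomes 5 + 6 + 7 + 10 = 28.
Along x: (7190 + 10·x) / 28 = 683 (existing moment 5·420 + 6·720 + 7·110 = 7190) ⇒ x = (19124 − 7190) / 10 ≈ 1193.40.
Along y: (7782 + 10·y) / 28 = 282 (existing moment 5·412 + 6·389 + 7·484 = 7782) ⇒ y = (7896 − 7782) / 10 ≈ 11.40.

(1193.4, 11.4)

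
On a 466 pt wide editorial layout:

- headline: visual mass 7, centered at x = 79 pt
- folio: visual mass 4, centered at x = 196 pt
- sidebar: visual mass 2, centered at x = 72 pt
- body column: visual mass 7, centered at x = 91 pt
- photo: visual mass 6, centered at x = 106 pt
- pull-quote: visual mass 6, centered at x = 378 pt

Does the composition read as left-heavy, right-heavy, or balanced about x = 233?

left-heavy

Weights sum to 7 + 4 + 2 + 7 + 6 + 6 = 32.
x-moment: 7·79 + 4·196 + 2·72 + 7·91 + 6·106 + 6·378 = 5022; centroid 5022/32 ≈ 156.94.
156.9 vs midline 233 → left-heavy.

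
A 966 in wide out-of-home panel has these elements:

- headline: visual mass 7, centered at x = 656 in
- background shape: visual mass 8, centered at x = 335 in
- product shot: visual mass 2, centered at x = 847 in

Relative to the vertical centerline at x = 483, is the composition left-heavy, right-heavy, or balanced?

Σw = 7 + 8 + 2 = 17.
x-moment: 7·656 + 8·335 + 2·847 = 8966; centroid 8966/17 ≈ 527.41.
527.4 vs midline 483 → right-heavy.

right-heavy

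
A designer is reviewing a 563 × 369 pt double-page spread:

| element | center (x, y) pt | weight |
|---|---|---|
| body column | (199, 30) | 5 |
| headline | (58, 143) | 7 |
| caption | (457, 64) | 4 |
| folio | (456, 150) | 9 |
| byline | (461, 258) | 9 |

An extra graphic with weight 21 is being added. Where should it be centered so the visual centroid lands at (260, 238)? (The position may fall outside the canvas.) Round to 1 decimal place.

(134.2, 381.5)

With the extra graphic, Σw becomes 5 + 7 + 4 + 9 + 9 + 21 = 55.
x: need Σw·x = 55·260 = 14300. Existing = 5·199 + 7·58 + 4·457 + 9·456 + 9·461 = 11482. Remainder 2818 / 21 ≈ 134.19.
y: need Σw·y = 55·238 = 13090. Existing = 5·30 + 7·143 + 4·64 + 9·150 + 9·258 = 5079. Remainder 8011 / 21 ≈ 381.48.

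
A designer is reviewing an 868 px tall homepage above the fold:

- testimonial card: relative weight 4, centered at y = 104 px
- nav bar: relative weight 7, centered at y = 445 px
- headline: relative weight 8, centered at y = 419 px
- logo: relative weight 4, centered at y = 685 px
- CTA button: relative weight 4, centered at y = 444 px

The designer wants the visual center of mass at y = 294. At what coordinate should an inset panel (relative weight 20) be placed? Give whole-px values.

With the inset panel, Σw becomes 4 + 7 + 8 + 4 + 4 + 20 = 47.
y: target moment 47×294 = 13818; current 4·104 + 7·445 + 8·419 + 4·685 + 4·444 = 11399; the inset panel supplies 2419, so y = 2419/20 ≈ 120.95.

y ≈ 121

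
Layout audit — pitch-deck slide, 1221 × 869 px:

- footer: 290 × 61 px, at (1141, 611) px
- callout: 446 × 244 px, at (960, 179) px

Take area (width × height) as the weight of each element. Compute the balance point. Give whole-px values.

Areas → weights: footer 290·61 = 17690, callout 446·244 = 108824; Σw = 126514.
x-moment: 17690·1141 + 108824·960 = 124655330; centroid 124655330/126514 ≈ 985.31.
y-moment: 17690·611 + 108824·179 = 30288086; centroid 30288086/126514 ≈ 239.41.

(985, 239)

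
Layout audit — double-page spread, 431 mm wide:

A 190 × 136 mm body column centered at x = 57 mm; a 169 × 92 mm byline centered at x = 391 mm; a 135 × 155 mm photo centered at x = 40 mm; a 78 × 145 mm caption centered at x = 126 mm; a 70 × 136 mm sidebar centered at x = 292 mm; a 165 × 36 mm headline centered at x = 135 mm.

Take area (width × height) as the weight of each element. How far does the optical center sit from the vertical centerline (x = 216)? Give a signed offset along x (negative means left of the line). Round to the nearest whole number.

≈ -66 mm

Taking area as weight: body column 190·136 = 25840, byline 169·92 = 15548, photo 135·155 = 20925, caption 78·145 = 11310, sidebar 70·136 = 9520, headline 165·36 = 5940. Sum 89083.
Σw·x = 25840·57 + 15548·391 + 20925·40 + 11310·126 + 9520·292 + 5940·135 = 13395948, so x̄ = 13395948/89083 ≈ 150.38.
Offset from x = 216: 150.38 − 216 ≈ -65.62.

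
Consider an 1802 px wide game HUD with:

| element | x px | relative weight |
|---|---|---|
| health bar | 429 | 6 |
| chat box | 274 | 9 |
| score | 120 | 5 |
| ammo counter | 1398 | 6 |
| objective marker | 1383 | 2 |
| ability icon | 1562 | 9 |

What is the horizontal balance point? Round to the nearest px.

Weights sum to 6 + 9 + 5 + 6 + 2 + 9 = 37.
x-moment: 6·429 + 9·274 + 5·120 + 6·1398 + 2·1383 + 9·1562 = 30852; centroid 30852/37 ≈ 833.84.

x ≈ 834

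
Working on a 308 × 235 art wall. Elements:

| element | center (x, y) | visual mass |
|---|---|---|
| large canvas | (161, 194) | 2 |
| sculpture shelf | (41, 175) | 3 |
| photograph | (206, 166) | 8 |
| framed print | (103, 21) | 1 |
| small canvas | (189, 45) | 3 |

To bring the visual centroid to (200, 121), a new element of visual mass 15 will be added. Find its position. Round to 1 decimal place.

After adding the new element, total weight = 2 + 3 + 8 + 1 + 3 + 15 = 32.
x: need Σw·x = 32·200 = 6400. Existing = 2·161 + 3·41 + 8·206 + 1·103 + 3·189 = 2763. Remainder 3637 / 15 ≈ 242.47.
y: need Σw·y = 32·121 = 3872. Existing = 2·194 + 3·175 + 8·166 + 1·21 + 3·45 = 2397. Remainder 1475 / 15 ≈ 98.33.

(242.5, 98.3)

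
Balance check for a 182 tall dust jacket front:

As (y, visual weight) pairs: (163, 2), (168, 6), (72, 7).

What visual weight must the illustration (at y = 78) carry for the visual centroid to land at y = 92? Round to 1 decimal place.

Existing Σw = 15 (2 + 6 + 7); existing moment 2·163 + 6·168 + 7·72 = 1838.
Balance at y = 92 requires (1838 + w·78) / (15 + w) = 92.
So w = (92·15 − 1838)/(78 − 92) = -458/-14 ≈ 32.71.

w ≈ 32.7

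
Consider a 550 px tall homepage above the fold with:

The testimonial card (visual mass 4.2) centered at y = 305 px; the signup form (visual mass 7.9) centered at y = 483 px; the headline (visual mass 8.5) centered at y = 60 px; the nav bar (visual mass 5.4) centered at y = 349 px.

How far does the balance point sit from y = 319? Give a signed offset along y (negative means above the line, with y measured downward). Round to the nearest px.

Weights sum to 4.2 + 7.9 + 8.5 + 5.4 = 26.0.
Σw·y = 4.2·305 + 7.9·483 + 8.5·60 + 5.4·349 = 7491.3, so ȳ = 7491.3/26.0 ≈ 288.13.
Difference: 288.13 − 319 ≈ -30.87.

≈ -31 px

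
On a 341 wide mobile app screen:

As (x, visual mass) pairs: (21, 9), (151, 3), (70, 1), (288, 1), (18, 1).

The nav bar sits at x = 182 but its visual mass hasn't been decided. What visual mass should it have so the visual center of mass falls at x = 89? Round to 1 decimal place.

Existing Σw = 15 (9 + 3 + 1 + 1 + 1); existing moment 9·21 + 3·151 + 1·70 + 1·288 + 1·18 = 1018.
Set Σw·x/Σw = 89: (1018 + 182w) = 89·(15 + w).
Solving: w = (89·15 − 1018) / (182 − 89) = 317 / 93 ≈ 3.41.

w ≈ 3.4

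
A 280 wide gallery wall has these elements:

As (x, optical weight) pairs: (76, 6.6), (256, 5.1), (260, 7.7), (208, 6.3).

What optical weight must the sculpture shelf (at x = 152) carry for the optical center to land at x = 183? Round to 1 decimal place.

w ≈ 13.4

Known weights sum to 6.6 + 5.1 + 7.7 + 6.3 = 25.7; their moment is 6.6·76 + 5.1·256 + 7.7·260 + 6.3·208 = 5119.6.
Set Σw·x/Σw = 183: (5119.6 + 152w) = 183·(25.7 + w).
Solving: w = (183·25.7 − 5119.6) / (152 − 183) = -416.5 / -31 ≈ 13.44.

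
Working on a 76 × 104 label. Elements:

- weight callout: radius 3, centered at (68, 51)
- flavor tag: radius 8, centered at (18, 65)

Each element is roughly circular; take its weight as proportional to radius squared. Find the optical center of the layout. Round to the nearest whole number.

r² weights: weight callout 3² = 9, flavor tag 8² = 64. Total = 73.
Σw·x = 9·68 + 64·18 = 1764, so x̄ = 1764/73 ≈ 24.16.
Σw·y = 9·51 + 64·65 = 4619, so ȳ = 4619/73 ≈ 63.27.

(24, 63)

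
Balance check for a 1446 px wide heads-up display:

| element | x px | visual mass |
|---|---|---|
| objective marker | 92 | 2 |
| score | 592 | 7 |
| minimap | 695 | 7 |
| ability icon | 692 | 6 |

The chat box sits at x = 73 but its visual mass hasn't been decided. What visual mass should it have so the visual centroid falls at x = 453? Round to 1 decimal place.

w ≈ 8.9

Fixed elements: Σw = 2 + 7 + 7 + 6 = 22, Σw·x = 2·92 + 7·592 + 7·695 + 6·692 = 13345.
Set Σw·x/Σw = 453: (13345 + 73w) = 453·(22 + w).
Solving: w = (453·22 − 13345) / (73 − 453) = -3379 / -380 ≈ 8.89.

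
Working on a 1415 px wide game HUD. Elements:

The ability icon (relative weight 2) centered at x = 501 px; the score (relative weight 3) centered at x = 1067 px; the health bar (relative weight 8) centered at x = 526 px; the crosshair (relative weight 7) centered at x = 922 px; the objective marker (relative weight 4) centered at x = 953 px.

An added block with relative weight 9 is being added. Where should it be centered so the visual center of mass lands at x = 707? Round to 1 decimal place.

New total weight: (2 + 3 + 8 + 7 + 4) + 9 = 33.
x: target moment 33×707 = 23331; current 2·501 + 3·1067 + 8·526 + 7·922 + 4·953 = 18677; the added block supplies 4654, so x = 4654/9 ≈ 517.11.

x ≈ 517.1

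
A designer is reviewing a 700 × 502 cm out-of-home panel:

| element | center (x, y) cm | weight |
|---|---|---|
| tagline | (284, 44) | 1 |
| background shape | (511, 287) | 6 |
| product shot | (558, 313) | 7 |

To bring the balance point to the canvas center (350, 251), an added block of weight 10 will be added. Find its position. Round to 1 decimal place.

(114.4, 206.7)

New total weight: (1 + 6 + 7) + 10 = 24.
x: target moment 24×350 = 8400; current 1·284 + 6·511 + 7·558 = 7256; the added block supplies 1144, so x = 1144/10 ≈ 114.40.
y: target moment 24×251 = 6024; current 1·44 + 6·287 + 7·313 = 3957; the added block supplies 2067, so y = 2067/10 ≈ 206.70.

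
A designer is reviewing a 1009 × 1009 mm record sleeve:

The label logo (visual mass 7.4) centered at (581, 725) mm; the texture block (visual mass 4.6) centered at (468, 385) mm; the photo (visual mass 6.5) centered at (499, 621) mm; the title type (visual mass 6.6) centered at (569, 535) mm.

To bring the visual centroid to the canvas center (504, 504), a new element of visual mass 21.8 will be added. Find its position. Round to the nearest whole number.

New total weight: (7.4 + 4.6 + 6.5 + 6.6) + 21.8 = 46.9.
Along x: (13451.1 + 21.8·x) / 46.9 = 504 (existing moment 7.4·581 + 4.6·468 + 6.5·499 + 6.6·569 = 13451.1) ⇒ x = (23637.6 − 13451.1) / 21.8 ≈ 467.27.
Along y: (14703.5 + 21.8·y) / 46.9 = 504 (existing moment 7.4·725 + 4.6·385 + 6.5·621 + 6.6·535 = 14703.5) ⇒ y = (23637.6 − 14703.5) / 21.8 ≈ 409.82.

(467, 410)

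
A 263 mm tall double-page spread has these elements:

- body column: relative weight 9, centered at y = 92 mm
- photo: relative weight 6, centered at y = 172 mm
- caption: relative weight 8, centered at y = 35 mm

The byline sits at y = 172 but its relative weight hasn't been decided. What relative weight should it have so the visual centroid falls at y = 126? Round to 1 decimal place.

w ≈ 16.5

Known weights sum to 9 + 6 + 8 = 23; their moment is 9·92 + 6·172 + 8·35 = 2140.
Set Σw·y/Σw = 126: (2140 + 172w) = 126·(23 + w).
Rearranging, w·(172 − 126) = 126·23 − 2140 = 758, so w ≈ 758/46 = 16.48.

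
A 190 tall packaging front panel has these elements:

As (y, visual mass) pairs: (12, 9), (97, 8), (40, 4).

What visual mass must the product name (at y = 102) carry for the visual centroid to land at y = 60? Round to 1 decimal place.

Fixed elements: Σw = 9 + 8 + 4 = 21, Σw·y = 9·12 + 8·97 + 4·40 = 1044.
Set Σw·y/Σw = 60: (1044 + 102w) = 60·(21 + w).
Rearranging, w·(102 − 60) = 60·21 − 1044 = 216, so w ≈ 216/42 = 5.14.

w ≈ 5.1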